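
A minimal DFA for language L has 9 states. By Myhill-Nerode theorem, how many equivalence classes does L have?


Myhill-Nerode theorem:
Number of equivalence classes = number of states in minimal DFA
Minimal DFA states = 9
Therefore equivalence classes = 9

9


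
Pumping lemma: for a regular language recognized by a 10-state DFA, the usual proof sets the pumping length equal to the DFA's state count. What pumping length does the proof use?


Pumping lemma for regular languages (standard proof):
Take p = |Q|, the number of DFA states.
Any string of length >= |Q| passes through |Q|+1 states while reading its first |Q| symbols,
so by pigeonhole some state repeats, giving the loop that can be pumped.
Here |Q| = 10
Therefore the proof uses p = 10

10


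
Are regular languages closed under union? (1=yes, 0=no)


Regular languages are closed under all standard operations:
- Union: Yes (product construction)
- Intersection: Yes (product construction)
- Complement: Yes (swap accept/reject)
- Concatenation: Yes (NFA construction)
Operation: union -> Closed

1


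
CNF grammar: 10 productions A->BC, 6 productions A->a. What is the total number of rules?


CNF allows two rule forms:
  A -> BC (binary): 10 rules
  A -> a (terminal): 6 rules
Total = 10 + 6 = 16

16


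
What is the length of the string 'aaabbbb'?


String: 'aaabbbb'
Counting characters:
  'a' appears 3 time(s)
  'b' appears 4 time(s)
Total length = 3 + 4 = 7

7


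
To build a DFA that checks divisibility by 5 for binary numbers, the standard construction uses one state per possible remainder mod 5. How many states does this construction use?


Divisibility by 5 is tracked via the remainder mod 5: 0, 1, ..., 4
The construction assigns one state to each remainder
Number of remainders = 5

5


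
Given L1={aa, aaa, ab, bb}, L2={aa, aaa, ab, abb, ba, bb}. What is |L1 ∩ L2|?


L1 = {aa, aaa, ab, bb}
L2 = {aa, aaa, ab, abb, ba, bb}
Checking each string in L1 against L2:
  'aa': in L2? Yes
  'aaa': in L2? Yes
  'ab': in L2? Yes
  'bb': in L2? Yes
Intersection = {aa, aaa, ab, bb}
|L1 ∩ L2| = 4

4


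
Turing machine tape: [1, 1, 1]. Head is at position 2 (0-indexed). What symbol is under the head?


Tape: [1, 1, 1]
Positions: 0 1 2
Values:    1 1 1
Head at position 2
tape[2] = 1

1


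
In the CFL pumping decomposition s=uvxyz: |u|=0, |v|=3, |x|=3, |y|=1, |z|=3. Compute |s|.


|s| = |u| + |v| + |x| + |y| + |z|
= 0 + 3 + 3 + 1 + 3
= 3 + 3 + 4
= 6 + 4
= 10

10


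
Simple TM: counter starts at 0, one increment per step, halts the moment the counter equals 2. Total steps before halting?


Counter starts at 0. Counting sequence:
  Step 1: counter = 1
  Step 2: counter = 2
Counter reached 2 -> halt
Total steps = 2

2


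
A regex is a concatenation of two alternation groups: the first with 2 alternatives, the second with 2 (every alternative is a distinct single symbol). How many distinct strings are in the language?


First group: 2 alternatives
Second group: 2 alternatives
Concatenation: each choice from group 1 pairs with each from group 2
Total = 2 x 2 = 4

4


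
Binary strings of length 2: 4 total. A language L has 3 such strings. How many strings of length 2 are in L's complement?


Alphabet: {0,1}
String length: 2
Total strings of length 2 = 2^2 = 4
Strings in L = 3
Complement = total - |L|
= 4 - 3
= 1

1


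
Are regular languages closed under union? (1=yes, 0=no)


Regular languages are closed under:
- Union (DFA product construction)
- Intersection (DFA product construction)
- Complement (swap accept/reject states)
- Concatenation (NFA construction)
- Kleene star (NFA construction)
union is in this list
Therefore: closed

1


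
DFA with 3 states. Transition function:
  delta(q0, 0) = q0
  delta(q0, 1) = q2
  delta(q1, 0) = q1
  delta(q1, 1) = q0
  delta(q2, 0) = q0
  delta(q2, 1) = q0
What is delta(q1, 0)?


Looking up transition function:
delta(q1, 0) in the table
Row: q1, Column: 0
Result: q1

q1


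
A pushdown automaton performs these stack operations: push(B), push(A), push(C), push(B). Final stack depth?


Tracing stack operations:
  push(B) -> stack = [B], depth=1
  push(A) -> stack = [B,A], depth=2
  push(C) -> stack = [B,A,C], depth=3
  push(B) -> stack = [B,A,C,B], depth=4
Final depth = 4

4


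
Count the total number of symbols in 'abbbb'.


String: 'abbbb'
Counting characters:
  'a' appears 1 time(s)
  'b' appears 4 time(s)
Total length = 1 + 4 = 5

5


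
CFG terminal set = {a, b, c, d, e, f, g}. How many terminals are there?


Terminal symbols: a, b, c, d, e, f, g
Counting each: a (#1), b (#2), c (#3), d (#4), e (#5), f (#6), g (#7)
Total = 7

7


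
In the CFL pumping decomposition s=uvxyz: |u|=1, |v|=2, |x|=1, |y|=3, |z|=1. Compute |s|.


|s| = |u| + |v| + |x| + |y| + |z|
= 1 + 2 + 1 + 3 + 1
= 3 + 1 + 4
= 4 + 4
= 8

8


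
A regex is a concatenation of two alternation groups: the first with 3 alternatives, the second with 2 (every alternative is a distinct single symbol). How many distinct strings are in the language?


First group: 3 alternatives
Second group: 2 alternatives
Concatenation: each choice from group 1 pairs with each from group 2
Total = 3 x 2 = 6

6


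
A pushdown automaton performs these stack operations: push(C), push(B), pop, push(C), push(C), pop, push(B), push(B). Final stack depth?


Tracing stack operations:
  push(C) -> stack = [C], depth=1
  push(B) -> stack = [C,B], depth=2
  pop -> removed B, stack = [C], depth=1
  push(C) -> stack = [C,C], depth=2
  push(C) -> stack = [C,C,C], depth=3
  pop -> removed C, stack = [C,C], depth=2
  push(B) -> stack = [C,C,B], depth=3
  push(B) -> stack = [C,C,B,B], depth=4
Final depth = 4

4


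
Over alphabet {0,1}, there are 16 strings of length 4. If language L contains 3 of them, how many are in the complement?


Alphabet: {0,1}
String length: 4
Total strings of length 4 = 2^4 = 16
Strings in L = 3
Complement = total - |L|
= 16 - 3
= 13

13


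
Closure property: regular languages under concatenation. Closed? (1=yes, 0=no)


Regular languages are closed under:
- Union (DFA product construction)
- Intersection (DFA product construction)
- Complement (swap accept/reject states)
- Concatenation (NFA construction)
- Kleene star (NFA construction)
concatenation is in this list
Therefore: closed

1


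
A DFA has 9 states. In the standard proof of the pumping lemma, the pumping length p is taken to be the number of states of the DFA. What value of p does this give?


Pumping lemma for regular languages (standard proof):
Take p = |Q|, the number of DFA states.
Any string of length >= |Q| passes through |Q|+1 states while reading its first |Q| symbols,
so by pigeonhole some state repeats, giving the loop that can be pumped.
Here |Q| = 9
Therefore the proof uses p = 9

9


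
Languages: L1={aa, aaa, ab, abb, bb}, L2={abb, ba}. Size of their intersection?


L1 = {aa, aaa, ab, abb, bb}
L2 = {abb, ba}
Checking each string in L1 against L2:
  'aa': in L2? No
  'aaa': in L2? No
  'ab': in L2? No
  'abb': in L2? Yes
  'bb': in L2? No
Intersection = {abb}
|L1 ∩ L2| = 1

1


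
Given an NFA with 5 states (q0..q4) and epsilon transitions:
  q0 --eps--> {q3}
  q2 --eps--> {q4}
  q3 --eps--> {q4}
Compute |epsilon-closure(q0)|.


Starting from q0
Initialize closure = {q0}
Follow epsilon from q0 -> add q3
Follow epsilon from q3 -> add q4
Final closure: {q0, q3, q4}
Size = 3

3


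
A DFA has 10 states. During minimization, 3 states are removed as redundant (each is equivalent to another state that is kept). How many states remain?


Original DFA: 10 states
Redundant states removed: 3
Minimized states = original - removed
= 10 - 3
= 7

7


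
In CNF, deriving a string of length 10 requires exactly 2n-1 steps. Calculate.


Chomsky Normal Form derivation:
String length n = 10
Each step either:
  - Splits a nonterminal into two (n-1 such steps)
  - Converts a nonterminal to terminal (n such steps)
Total = (n-1) + n = 2n - 1
= 2(10) - 1
= 20 - 1
= 19

19


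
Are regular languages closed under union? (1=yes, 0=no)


Regular languages are closed under all standard operations:
- Union: Yes (product construction)
- Intersection: Yes (product construction)
- Complement: Yes (swap accept/reject)
- Concatenation: Yes (NFA construction)
Operation: union -> Closed

1


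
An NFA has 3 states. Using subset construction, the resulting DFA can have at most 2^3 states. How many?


NFA has 3 states
Subset construction: each DFA state = subset of NFA states
Maximum subsets = 2^3
2^3 = 8

8


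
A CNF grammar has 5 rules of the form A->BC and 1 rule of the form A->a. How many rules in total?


CNF allows two rule forms:
  A -> BC (binary): 5 rules
  A -> a (terminal): 1 rule
Total = 5 + 1 = 6

6


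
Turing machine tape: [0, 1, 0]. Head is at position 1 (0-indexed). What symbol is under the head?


Tape: [0, 1, 0]
Positions: 0 1 2
Values:    0 1 0
Head at position 1
tape[1] = 1

1


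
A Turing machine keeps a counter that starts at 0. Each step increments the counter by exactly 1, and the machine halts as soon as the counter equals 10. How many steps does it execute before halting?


Counter starts at 0. Counting sequence:
  Step 1: counter = 1
  Step 2: counter = 2
  Step 3: counter = 3
  Step 4: counter = 4
  Step 5: counter = 5
  Step 6: counter = 6
  ...
  Step 10: counter = 10
Counter reached 10 -> halt
Total steps = 10

10


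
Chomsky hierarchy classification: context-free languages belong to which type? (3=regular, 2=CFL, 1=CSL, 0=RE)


Chomsky hierarchy levels:
  Type 3: Regular (DFA/NFA/regex)
  Type 2: Context-free (PDA)
  Type 1: Context-sensitive
  Type 0: Recursively enumerable (TM)
'context-free' corresponds to Type 2

2


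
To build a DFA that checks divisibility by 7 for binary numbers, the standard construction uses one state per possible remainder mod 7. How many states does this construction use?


Divisibility by 7 is tracked via the remainder mod 7: 0, 1, ..., 6
The construction assigns one state to each remainder
Number of remainders = 7

7


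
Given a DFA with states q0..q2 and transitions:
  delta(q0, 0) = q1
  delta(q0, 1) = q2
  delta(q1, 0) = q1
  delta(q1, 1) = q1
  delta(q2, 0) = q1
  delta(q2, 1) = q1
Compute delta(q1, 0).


Looking up transition function:
delta(q1, 0) in the table
Row: q1, Column: 0
Result: q1

q1


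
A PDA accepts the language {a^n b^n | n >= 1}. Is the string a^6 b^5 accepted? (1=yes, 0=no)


Language requires equal numbers of a's and b's
PDA pushes for each 'a', pops for each 'b'
Number of a's = 6
Number of b's = 5
6 != 5 -> Reject

0


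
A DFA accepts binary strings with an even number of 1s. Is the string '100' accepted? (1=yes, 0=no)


DFA has 2 states: q_even (start, accept=yes) and q_odd
Processing string '100' character by character:
  Position 0: read '1', 1-count=1 -> q_odd
  Position 1: read '0', 1-count=1 -> q_odd (no change)
  Position 2: read '0', 1-count=1 -> q_odd (no change)
Final state: q_odd, total 1s = 1 (odd); the DFA requires an even count -> reject

0


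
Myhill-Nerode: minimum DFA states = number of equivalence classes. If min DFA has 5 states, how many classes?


Myhill-Nerode theorem:
Number of equivalence classes = number of states in minimal DFA
Minimal DFA states = 5
Therefore equivalence classes = 5

5


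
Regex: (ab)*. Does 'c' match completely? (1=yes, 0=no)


Pattern: (ab)*
String: 'c'
Pattern requires: zero or more repetitions of 'ab'
Length 1 is odd -> cannot be (ab)* -> no match
Result: 0

0


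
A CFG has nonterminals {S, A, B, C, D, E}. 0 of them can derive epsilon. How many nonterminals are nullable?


Nonterminals: {S, A, B, C, D, E}
A nonterminal is nullable if it can derive epsilon
Counting nullable nonterminals: 0
Total nullable = 0

0


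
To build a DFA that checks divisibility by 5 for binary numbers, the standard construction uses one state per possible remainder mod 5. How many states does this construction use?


Divisibility by 5 is tracked via the remainder mod 5: 0, 1, ..., 4
The construction assigns one state to each remainder
Number of remainders = 5

5


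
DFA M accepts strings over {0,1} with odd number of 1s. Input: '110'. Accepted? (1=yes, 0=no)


DFA has 2 states: q_even (start, accept=no) and q_odd
Processing string '110' character by character:
  Position 0: read '1', 1-count=1 -> q_odd
  Position 1: read '1', 1-count=2 -> q_even
  Position 2: read '0', 1-count=2 -> q_even (no change)
Final state: q_even, total 1s = 2 (even); the DFA requires an odd count -> reject

0


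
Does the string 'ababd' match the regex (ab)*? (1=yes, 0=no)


Pattern: (ab)*
String: 'ababd'
Pattern requires: zero or more repetitions of 'ab'
Length 5 is odd -> cannot be (ab)* -> no match
Result: 0

0


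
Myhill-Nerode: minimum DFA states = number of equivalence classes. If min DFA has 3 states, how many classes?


Myhill-Nerode theorem:
Number of equivalence classes = number of states in minimal DFA
Minimal DFA states = 3
Therefore equivalence classes = 3

3


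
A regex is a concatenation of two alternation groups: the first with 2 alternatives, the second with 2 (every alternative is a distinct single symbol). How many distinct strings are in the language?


First group: 2 alternatives
Second group: 2 alternatives
Concatenation: each choice from group 1 pairs with each from group 2
Total = 2 x 2 = 4

4


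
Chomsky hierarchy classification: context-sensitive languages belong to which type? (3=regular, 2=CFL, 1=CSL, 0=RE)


Chomsky hierarchy levels:
  Type 3: Regular (DFA/NFA/regex)
  Type 2: Context-free (PDA)
  Type 1: Context-sensitive
  Type 0: Recursively enumerable (TM)
'context-sensitive' corresponds to Type 1

1


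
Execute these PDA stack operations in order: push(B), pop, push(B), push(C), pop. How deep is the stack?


Tracing stack operations:
  push(B) -> stack = [B], depth=1
  pop -> removed B, stack = [], depth=0
  push(B) -> stack = [B], depth=1
  push(C) -> stack = [B,C], depth=2
  pop -> removed C, stack = [B], depth=1
Final depth = 1

1


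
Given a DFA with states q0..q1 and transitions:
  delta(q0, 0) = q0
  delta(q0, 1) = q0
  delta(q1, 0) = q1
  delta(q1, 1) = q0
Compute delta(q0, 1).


Looking up transition function:
delta(q0, 1) in the table
Row: q0, Column: 1
Result: q0

q0


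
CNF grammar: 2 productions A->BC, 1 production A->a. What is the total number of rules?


CNF allows two rule forms:
  A -> BC (binary): 2 rules
  A -> a (terminal): 1 rule
Total = 2 + 1 = 3

3


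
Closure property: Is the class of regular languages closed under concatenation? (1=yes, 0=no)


Regular languages are closed under all standard operations:
- Union: Yes (product construction)
- Intersection: Yes (product construction)
- Complement: Yes (swap accept/reject)
- Concatenation: Yes (NFA construction)
Operation: concatenation -> Closed

1


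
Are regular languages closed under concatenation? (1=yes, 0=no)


Regular languages are closed under:
- Union (DFA product construction)
- Intersection (DFA product construction)
- Complement (swap accept/reject states)
- Concatenation (NFA construction)
- Kleene star (NFA construction)
concatenation is in this list
Therefore: closed

1


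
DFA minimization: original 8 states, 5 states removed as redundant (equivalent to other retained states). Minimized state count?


Original DFA: 8 states
Redundant states removed: 5
Minimized states = original - removed
= 8 - 5
= 3

3


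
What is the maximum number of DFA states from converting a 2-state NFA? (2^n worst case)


NFA has 2 states
Subset construction: each DFA state = subset of NFA states
Maximum subsets = 2^2
2^2 = 4

4


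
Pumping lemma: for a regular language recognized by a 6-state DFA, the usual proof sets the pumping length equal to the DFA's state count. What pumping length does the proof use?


Pumping lemma for regular languages (standard proof):
Take p = |Q|, the number of DFA states.
Any string of length >= |Q| passes through |Q|+1 states while reading its first |Q| symbols,
so by pigeonhole some state repeats, giving the loop that can be pumped.
Here |Q| = 6
Therefore the proof uses p = 6

6


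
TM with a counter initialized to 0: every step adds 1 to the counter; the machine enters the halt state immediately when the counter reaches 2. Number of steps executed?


Counter starts at 0. Counting sequence:
  Step 1: counter = 1
  Step 2: counter = 2
Counter reached 2 -> halt
Total steps = 2

2


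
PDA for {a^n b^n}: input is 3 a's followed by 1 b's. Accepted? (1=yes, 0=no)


Language requires equal numbers of a's and b's
PDA pushes for each 'a', pops for each 'b'
Number of a's = 3
Number of b's = 1
3 != 1 -> Reject

0


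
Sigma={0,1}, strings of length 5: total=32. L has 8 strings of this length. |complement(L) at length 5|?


Alphabet: {0,1}
String length: 5
Total strings of length 5 = 2^5 = 32
Strings in L = 8
Complement = total - |L|
= 32 - 8
= 24

24


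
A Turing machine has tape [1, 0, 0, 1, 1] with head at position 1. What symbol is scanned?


Tape: [1, 0, 0, 1, 1]
Positions: 0 1 2 3 4
Values:    1 0 0 1 1
Head at position 1
tape[1] = 0

0


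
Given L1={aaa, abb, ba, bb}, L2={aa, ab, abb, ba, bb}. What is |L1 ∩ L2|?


L1 = {aaa, abb, ba, bb}
L2 = {aa, ab, abb, ba, bb}
Checking each string in L1 against L2:
  'aaa': in L2? No
  'abb': in L2? Yes
  'ba': in L2? Yes
  'bb': in L2? Yes
Intersection = {abb, ba, bb}
|L1 ∩ L2| = 3

3


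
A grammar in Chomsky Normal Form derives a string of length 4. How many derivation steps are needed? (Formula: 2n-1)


Chomsky Normal Form derivation:
String length n = 4
Each step either:
  - Splits a nonterminal into two (n-1 such steps)
  - Converts a nonterminal to terminal (n such steps)
Total = (n-1) + n = 2n - 1
= 2(4) - 1
= 8 - 1
= 7

7


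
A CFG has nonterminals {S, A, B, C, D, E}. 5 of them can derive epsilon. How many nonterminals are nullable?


Nonterminals: {S, A, B, C, D, E}
A nonterminal is nullable if it can derive epsilon
Counting nullable nonterminals: 5
Total nullable = 5

5


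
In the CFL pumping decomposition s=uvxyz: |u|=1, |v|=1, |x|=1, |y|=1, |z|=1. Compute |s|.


|s| = |u| + |v| + |x| + |y| + |z|
= 1 + 1 + 1 + 1 + 1
= 2 + 1 + 2
= 3 + 2
= 5

5


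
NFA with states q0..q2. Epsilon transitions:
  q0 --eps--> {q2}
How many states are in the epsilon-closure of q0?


Starting from q0
Initialize closure = {q0}
Follow epsilon from q0 -> add q2
Final closure: {q0, q2}
Size = 2

2


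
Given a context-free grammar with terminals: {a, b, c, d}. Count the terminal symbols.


Terminal symbols: a, b, c, d
Counting each: a (#1), b (#2), c (#3), d (#4)
Total = 4

4


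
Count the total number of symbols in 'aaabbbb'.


String: 'aaabbbb'
Counting characters:
  'a' appears 3 time(s)
  'b' appears 4 time(s)
Total length = 3 + 4 = 7

7


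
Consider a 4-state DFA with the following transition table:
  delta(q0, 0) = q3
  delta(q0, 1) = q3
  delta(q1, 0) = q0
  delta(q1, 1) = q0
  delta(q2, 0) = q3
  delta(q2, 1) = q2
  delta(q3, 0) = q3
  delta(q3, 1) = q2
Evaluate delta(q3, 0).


Looking up transition function:
delta(q3, 0) in the table
Row: q3, Column: 0
Result: q3

q3


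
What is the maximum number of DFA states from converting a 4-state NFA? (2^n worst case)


NFA has 4 states
Subset construction: each DFA state = subset of NFA states
Maximum subsets = 2^4
2^4 = 16

16


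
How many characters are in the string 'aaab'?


String: 'aaab'
Counting characters:
  'a' appears 3 time(s)
  'b' appears 1 time(s)
Total length = 3 + 1 = 4

4


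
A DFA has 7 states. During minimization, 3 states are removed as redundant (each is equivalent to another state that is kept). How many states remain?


Original DFA: 7 states
Redundant states removed: 3
Minimized states = original - removed
= 7 - 3
= 4

4


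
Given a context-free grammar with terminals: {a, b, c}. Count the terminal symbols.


Terminal symbols: a, b, c
Counting each: a (#1), b (#2), c (#3)
Total = 3

3


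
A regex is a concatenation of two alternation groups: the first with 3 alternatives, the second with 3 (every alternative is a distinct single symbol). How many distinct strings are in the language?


First group: 3 alternatives
Second group: 3 alternatives
Concatenation: each choice from group 1 pairs with each from group 2
Total = 3 x 3 = 9

9


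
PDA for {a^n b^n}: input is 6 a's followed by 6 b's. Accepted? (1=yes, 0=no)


Language requires equal numbers of a's and b's
PDA pushes for each 'a', pops for each 'b'
Number of a's = 6
Number of b's = 6
6 == 6 -> Accept

1


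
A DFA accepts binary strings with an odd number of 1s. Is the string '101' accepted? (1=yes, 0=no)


DFA has 2 states: q_even (start, accept=no) and q_odd
Processing string '101' character by character:
  Position 0: read '1', 1-count=1 -> q_odd
  Position 1: read '0', 1-count=1 -> q_odd (no change)
  Position 2: read '1', 1-count=2 -> q_even
Final state: q_even, total 1s = 2 (even); the DFA requires an odd count -> reject

0


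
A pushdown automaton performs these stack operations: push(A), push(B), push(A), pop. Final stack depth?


Tracing stack operations:
  push(A) -> stack = [A], depth=1
  push(B) -> stack = [A,B], depth=2
  push(A) -> stack = [A,B,A], depth=3
  pop -> removed A, stack = [A,B], depth=2
Final depth = 2

2


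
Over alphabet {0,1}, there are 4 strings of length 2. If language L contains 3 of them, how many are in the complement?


Alphabet: {0,1}
String length: 2
Total strings of length 2 = 2^2 = 4
Strings in L = 3
Complement = total - |L|
= 4 - 3
= 1

1


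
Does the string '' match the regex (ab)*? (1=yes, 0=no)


Pattern: (ab)*
String: ''
Pattern requires: zero or more repetitions of 'ab'
Pairs: []
All pairs are 'ab'? Yes
Result: 1

1


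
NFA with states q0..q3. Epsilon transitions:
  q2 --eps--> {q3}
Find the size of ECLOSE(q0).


Starting from q0
Initialize closure = {q0}
q0 has no outgoing epsilon transitions -> nothing to add
Final closure: {q0}
Size = 1

1


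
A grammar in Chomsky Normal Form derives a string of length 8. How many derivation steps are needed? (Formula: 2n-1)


Chomsky Normal Form derivation:
String length n = 8
Each step either:
  - Splits a nonterminal into two (n-1 such steps)
  - Converts a nonterminal to terminal (n such steps)
Total = (n-1) + n = 2n - 1
= 2(8) - 1
= 16 - 1
= 15

15


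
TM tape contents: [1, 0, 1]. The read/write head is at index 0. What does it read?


Tape: [1, 0, 1]
Positions: 0 1 2
Values:    1 0 1
Head at position 0
tape[0] = 1

1


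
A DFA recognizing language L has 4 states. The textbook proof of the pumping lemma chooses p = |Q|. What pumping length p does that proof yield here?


Pumping lemma for regular languages (standard proof):
Take p = |Q|, the number of DFA states.
Any string of length >= |Q| passes through |Q|+1 states while reading its first |Q| symbols,
so by pigeonhole some state repeats, giving the loop that can be pumped.
Here |Q| = 4
Therefore the proof uses p = 4

4


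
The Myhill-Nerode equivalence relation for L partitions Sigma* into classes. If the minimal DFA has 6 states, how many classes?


Myhill-Nerode theorem:
Number of equivalence classes = number of states in minimal DFA
Minimal DFA states = 6
Therefore equivalence classes = 6

6


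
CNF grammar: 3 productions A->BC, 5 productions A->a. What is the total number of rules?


CNF allows two rule forms:
  A -> BC (binary): 3 rules
  A -> a (terminal): 5 rules
Total = 3 + 5 = 8

8


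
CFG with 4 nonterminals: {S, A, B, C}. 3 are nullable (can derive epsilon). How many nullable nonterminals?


Nonterminals: {S, A, B, C}
A nonterminal is nullable if it can derive epsilon
Counting nullable nonterminals: 3
Total nullable = 3

3


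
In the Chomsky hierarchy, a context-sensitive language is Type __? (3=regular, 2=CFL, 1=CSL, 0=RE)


Chomsky hierarchy levels:
  Type 3: Regular (DFA/NFA/regex)
  Type 2: Context-free (PDA)
  Type 1: Context-sensitive
  Type 0: Recursively enumerable (TM)
'context-sensitive' corresponds to Type 1

1


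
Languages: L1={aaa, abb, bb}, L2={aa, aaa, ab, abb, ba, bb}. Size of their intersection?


L1 = {aaa, abb, bb}
L2 = {aa, aaa, ab, abb, ba, bb}
Checking each string in L1 against L2:
  'aaa': in L2? Yes
  'abb': in L2? Yes
  'bb': in L2? Yes
Intersection = {aaa, abb, bb}
|L1 ∩ L2| = 3

3


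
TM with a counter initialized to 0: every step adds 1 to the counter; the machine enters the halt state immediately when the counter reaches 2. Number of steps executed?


Counter starts at 0. Counting sequence:
  Step 1: counter = 1
  Step 2: counter = 2
Counter reached 2 -> halt
Total steps = 2

2


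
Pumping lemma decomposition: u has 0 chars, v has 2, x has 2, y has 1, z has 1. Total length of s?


|s| = |u| + |v| + |x| + |y| + |z|
= 0 + 2 + 2 + 1 + 1
= 2 + 2 + 2
= 4 + 2
= 6

6


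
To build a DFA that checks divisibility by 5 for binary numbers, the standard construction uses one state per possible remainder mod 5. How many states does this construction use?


Divisibility by 5 is tracked via the remainder mod 5: 0, 1, ..., 4
The construction assigns one state to each remainder
Number of remainders = 5

5


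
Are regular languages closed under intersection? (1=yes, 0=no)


Regular languages are closed under all standard operations:
- Union: Yes (product construction)
- Intersection: Yes (product construction)
- Complement: Yes (swap accept/reject)
- Concatenation: Yes (NFA construction)
Operation: intersection -> Closed

1


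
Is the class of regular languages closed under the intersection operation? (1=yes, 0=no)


Regular languages are closed under:
- Union (DFA product construction)
- Intersection (DFA product construction)
- Complement (swap accept/reject states)
- Concatenation (NFA construction)
- Kleene star (NFA construction)
intersection is in this list
Therefore: closed

1


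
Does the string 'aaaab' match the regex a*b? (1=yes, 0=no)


Pattern: a*b
String: 'aaaab'
Pattern requires: zero or more 'a's followed by exactly one 'b'
Found 4 leading 'a's
Remaining: 'b'
Remaining is exactly 'b' -> match
Result: 1

1


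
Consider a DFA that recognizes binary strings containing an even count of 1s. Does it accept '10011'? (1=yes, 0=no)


DFA has 2 states: q_even (start, accept=yes) and q_odd
Processing string '10011' character by character:
  Position 0: read '1', 1-count=1 -> q_odd
  Position 1: read '0', 1-count=1 -> q_odd (no change)
  Position 2: read '0', 1-count=1 -> q_odd (no change)
  Position 3: read '1', 1-count=2 -> q_even
  Position 4: read '1', 1-count=3 -> q_odd
Final state: q_odd, total 1s = 3 (odd); the DFA requires an even count -> reject

0


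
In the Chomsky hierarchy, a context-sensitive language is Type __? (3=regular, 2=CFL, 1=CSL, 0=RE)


Chomsky hierarchy levels:
  Type 3: Regular (DFA/NFA/regex)
  Type 2: Context-free (PDA)
  Type 1: Context-sensitive
  Type 0: Recursively enumerable (TM)
'context-sensitive' corresponds to Type 1

1


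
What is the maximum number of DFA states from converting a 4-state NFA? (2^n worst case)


NFA has 4 states
Subset construction: each DFA state = subset of NFA states
Maximum subsets = 2^4
2^4 = 16

16


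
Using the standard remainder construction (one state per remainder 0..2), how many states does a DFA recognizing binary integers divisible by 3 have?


Divisibility by 3 is tracked via the remainder mod 3: 0, 1, ..., 2
The construction assigns one state to each remainder
Number of remainders = 3

3


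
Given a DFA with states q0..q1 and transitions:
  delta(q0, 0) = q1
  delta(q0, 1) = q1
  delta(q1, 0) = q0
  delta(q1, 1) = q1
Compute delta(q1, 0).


Looking up transition function:
delta(q1, 0) in the table
Row: q1, Column: 0
Result: q0

q0


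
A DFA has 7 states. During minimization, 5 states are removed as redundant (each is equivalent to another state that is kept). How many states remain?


Original DFA: 7 states
Redundant states removed: 5
Minimized states = original - removed
= 7 - 5
= 2

2


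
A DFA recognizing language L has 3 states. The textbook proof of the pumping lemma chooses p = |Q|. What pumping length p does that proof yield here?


Pumping lemma for regular languages (standard proof):
Take p = |Q|, the number of DFA states.
Any string of length >= |Q| passes through |Q|+1 states while reading its first |Q| symbols,
so by pigeonhole some state repeats, giving the loop that can be pumped.
Here |Q| = 3
Therefore the proof uses p = 3

3


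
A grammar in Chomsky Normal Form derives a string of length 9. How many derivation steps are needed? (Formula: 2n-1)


Chomsky Normal Form derivation:
String length n = 9
Each step either:
  - Splits a nonterminal into two (n-1 such steps)
  - Converts a nonterminal to terminal (n such steps)
Total = (n-1) + n = 2n - 1
= 2(9) - 1
= 18 - 1
= 17

17


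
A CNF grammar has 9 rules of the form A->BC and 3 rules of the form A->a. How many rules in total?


CNF allows two rule forms:
  A -> BC (binary): 9 rules
  A -> a (terminal): 3 rules
Total = 9 + 3 = 12

12


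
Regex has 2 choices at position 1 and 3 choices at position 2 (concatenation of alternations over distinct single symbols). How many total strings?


First group: 2 alternatives
Second group: 3 alternatives
Concatenation: each choice from group 1 pairs with each from group 2
Total = 2 x 3 = 6

6


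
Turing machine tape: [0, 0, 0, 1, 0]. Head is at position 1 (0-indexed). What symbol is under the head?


Tape: [0, 0, 0, 1, 0]
Positions: 0 1 2 3 4
Values:    0 0 0 1 0
Head at position 1
tape[1] = 0

0


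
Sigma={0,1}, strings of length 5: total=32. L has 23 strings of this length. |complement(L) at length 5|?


Alphabet: {0,1}
String length: 5
Total strings of length 5 = 2^5 = 32
Strings in L = 23
Complement = total - |L|
= 32 - 23
= 9

9


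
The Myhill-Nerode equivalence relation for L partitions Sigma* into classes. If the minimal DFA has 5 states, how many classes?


Myhill-Nerode theorem:
Number of equivalence classes = number of states in minimal DFA
Minimal DFA states = 5
Therefore equivalence classes = 5

5


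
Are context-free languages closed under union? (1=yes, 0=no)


CFL closure properties:
  Closed under: union, concatenation, Kleene star
  NOT closed under: intersection, complement
Operation 'union' is in closed list -> Yes (closed)

1


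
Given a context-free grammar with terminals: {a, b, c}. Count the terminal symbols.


Terminal symbols: a, b, c
Counting each: a (#1), b (#2), c (#3)
Total = 3

3


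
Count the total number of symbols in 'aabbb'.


String: 'aabbb'
Counting characters:
  'a' appears 2 time(s)
  'b' appears 3 time(s)
Total length = 2 + 3 = 5

5


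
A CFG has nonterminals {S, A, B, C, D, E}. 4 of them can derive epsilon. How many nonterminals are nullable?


Nonterminals: {S, A, B, C, D, E}
A nonterminal is nullable if it can derive epsilon
Counting nullable nonterminals: 4
Total nullable = 4

4


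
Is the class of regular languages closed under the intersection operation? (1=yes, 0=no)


Regular languages are closed under:
- Union (DFA product construction)
- Intersection (DFA product construction)
- Complement (swap accept/reject states)
- Concatenation (NFA construction)
- Kleene star (NFA construction)
intersection is in this list
Therefore: closed

1


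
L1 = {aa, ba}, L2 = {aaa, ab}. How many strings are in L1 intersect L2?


L1 = {aa, ba}
L2 = {aaa, ab}
Checking each string in L1 against L2:
  'aa': in L2? No
  'ba': in L2? No
Intersection = {}
|L1 ∩ L2| = 0

0


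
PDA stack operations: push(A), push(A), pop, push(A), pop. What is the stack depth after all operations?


Tracing stack operations:
  push(A) -> stack = [A], depth=1
  push(A) -> stack = [A,A], depth=2
  pop -> removed A, stack = [A], depth=1
  push(A) -> stack = [A,A], depth=2
  pop -> removed A, stack = [A], depth=1
Final depth = 1

1


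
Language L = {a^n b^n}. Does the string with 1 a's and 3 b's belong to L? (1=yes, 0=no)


Language requires equal numbers of a's and b's
PDA pushes for each 'a', pops for each 'b'
Number of a's = 1
Number of b's = 3
1 != 3 -> Reject

0


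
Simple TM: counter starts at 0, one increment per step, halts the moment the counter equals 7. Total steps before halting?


Counter starts at 0. Counting sequence:
  Step 1: counter = 1
  Step 2: counter = 2
  Step 3: counter = 3
  Step 4: counter = 4
  Step 5: counter = 5
  Step 6: counter = 6
  Step 7: counter = 7
Counter reached 7 -> halt
Total steps = 7

7


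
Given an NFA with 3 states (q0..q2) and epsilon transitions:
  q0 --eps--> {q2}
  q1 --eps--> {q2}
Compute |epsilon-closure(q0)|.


Starting from q0
Initialize closure = {q0}
Follow epsilon from q0 -> add q2
Final closure: {q0, q2}
Size = 2

2


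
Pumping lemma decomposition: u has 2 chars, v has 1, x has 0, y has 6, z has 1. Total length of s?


|s| = |u| + |v| + |x| + |y| + |z|
= 2 + 1 + 0 + 6 + 1
= 3 + 0 + 7
= 3 + 7
= 10

10


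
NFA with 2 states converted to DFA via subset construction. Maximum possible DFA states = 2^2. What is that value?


NFA has 2 states
Subset construction: each DFA state = subset of NFA states
Maximum subsets = 2^2
2^2 = 4

4


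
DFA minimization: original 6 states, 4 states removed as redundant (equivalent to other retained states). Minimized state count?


Original DFA: 6 states
Redundant states removed: 4
Minimized states = original - removed
= 6 - 4
= 2

2


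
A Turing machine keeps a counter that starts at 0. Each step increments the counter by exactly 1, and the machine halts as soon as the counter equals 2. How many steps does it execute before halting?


Counter starts at 0. Counting sequence:
  Step 1: counter = 1
  Step 2: counter = 2
Counter reached 2 -> halt
Total steps = 2

2


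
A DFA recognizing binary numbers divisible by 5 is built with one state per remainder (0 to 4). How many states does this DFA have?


Divisibility by 5 is tracked via the remainder mod 5: 0, 1, ..., 4
The construction assigns one state to each remainder
Number of remainders = 5

5


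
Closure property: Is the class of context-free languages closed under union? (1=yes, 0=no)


CFL closure properties:
  Closed under: union, concatenation, Kleene star
  NOT closed under: intersection, complement
Operation 'union' is in closed list -> Yes (closed)

1


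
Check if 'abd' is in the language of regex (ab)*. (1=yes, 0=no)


Pattern: (ab)*
String: 'abd'
Pattern requires: zero or more repetitions of 'ab'
Length 3 is odd -> cannot be (ab)* -> no match
Result: 0

0


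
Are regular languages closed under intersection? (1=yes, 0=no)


Regular languages are closed under:
- Union (DFA product construction)
- Intersection (DFA product construction)
- Complement (swap accept/reject states)
- Concatenation (NFA construction)
- Kleene star (NFA construction)
intersection is in this list
Therefore: closed

1


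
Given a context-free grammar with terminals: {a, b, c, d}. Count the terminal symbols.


Terminal symbols: a, b, c, d
Counting each: a (#1), b (#2), c (#3), d (#4)
Total = 4

4


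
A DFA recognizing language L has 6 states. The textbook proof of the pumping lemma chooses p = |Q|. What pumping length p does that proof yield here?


Pumping lemma for regular languages (standard proof):
Take p = |Q|, the number of DFA states.
Any string of length >= |Q| passes through |Q|+1 states while reading its first |Q| symbols,
so by pigeonhole some state repeats, giving the loop that can be pumped.
Here |Q| = 6
Therefore the proof uses p = 6

6


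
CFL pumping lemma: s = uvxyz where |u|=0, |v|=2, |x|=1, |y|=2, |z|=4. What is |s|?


|s| = |u| + |v| + |x| + |y| + |z|
= 0 + 2 + 1 + 2 + 4
= 2 + 1 + 6
= 3 + 6
= 9

9


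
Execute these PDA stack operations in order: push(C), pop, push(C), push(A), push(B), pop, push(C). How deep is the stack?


Tracing stack operations:
  push(C) -> stack = [C], depth=1
  pop -> removed C, stack = [], depth=0
  push(C) -> stack = [C], depth=1
  push(A) -> stack = [C,A], depth=2
  push(B) -> stack = [C,A,B], depth=3
  pop -> removed B, stack = [C,A], depth=2
  push(C) -> stack = [C,A,C], depth=3
Final depth = 3

3


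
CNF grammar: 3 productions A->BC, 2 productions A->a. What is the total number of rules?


CNF allows two rule forms:
  A -> BC (binary): 3 rules
  A -> a (terminal): 2 rules
Total = 3 + 2 = 5

5


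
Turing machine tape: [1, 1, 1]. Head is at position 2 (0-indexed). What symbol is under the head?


Tape: [1, 1, 1]
Positions: 0 1 2
Values:    1 1 1
Head at position 2
tape[2] = 1

1


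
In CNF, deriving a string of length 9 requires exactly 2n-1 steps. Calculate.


Chomsky Normal Form derivation:
String length n = 9
Each step either:
  - Splits a nonterminal into two (n-1 such steps)
  - Converts a nonterminal to terminal (n such steps)
Total = (n-1) + n = 2n - 1
= 2(9) - 1
= 18 - 1
= 17

17


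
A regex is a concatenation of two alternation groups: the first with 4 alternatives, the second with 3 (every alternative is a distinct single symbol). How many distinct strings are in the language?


First group: 4 alternatives
Second group: 3 alternatives
Concatenation: each choice from group 1 pairs with each from group 2
Total = 4 x 3 = 12

12


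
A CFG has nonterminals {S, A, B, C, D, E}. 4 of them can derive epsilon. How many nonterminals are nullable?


Nonterminals: {S, A, B, C, D, E}
A nonterminal is nullable if it can derive epsilon
Counting nullable nonterminals: 4
Total nullable = 4

4


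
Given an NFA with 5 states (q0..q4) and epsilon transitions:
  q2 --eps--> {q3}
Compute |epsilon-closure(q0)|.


Starting from q0
Initialize closure = {q0}
q0 has no outgoing epsilon transitions -> nothing to add
Final closure: {q0}
Size = 1

1


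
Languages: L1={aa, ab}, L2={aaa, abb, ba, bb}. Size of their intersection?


L1 = {aa, ab}
L2 = {aaa, abb, ba, bb}
Checking each string in L1 against L2:
  'aa': in L2? No
  'ab': in L2? No
Intersection = {}
|L1 ∩ L2| = 0

0


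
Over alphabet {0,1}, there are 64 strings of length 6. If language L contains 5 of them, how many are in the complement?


Alphabet: {0,1}
String length: 6
Total strings of length 6 = 2^6 = 64
Strings in L = 5
Complement = total - |L|
= 64 - 5
= 59

59


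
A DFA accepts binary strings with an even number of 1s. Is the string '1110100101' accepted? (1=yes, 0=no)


DFA has 2 states: q_even (start, accept=yes) and q_odd
Processing string '1110100101' character by character:
  Position 0: read '1', 1-count=1 -> q_odd
  Position 1: read '1', 1-count=2 -> q_even
  Position 2: read '1', 1-count=3 -> q_odd
  Position 3: read '0', 1-count=3 -> q_odd (no change)
  Position 4: read '1', 1-count=4 -> q_even
  Position 5: read '0', 1-count=4 -> q_even (no change)
  Position 6: read '0', 1-count=4 -> q_even (no change)
  Position 7: read '1', 1-count=5 -> q_odd
  Position 8: read '0', 1-count=5 -> q_odd (no change)
  Position 9: read '1', 1-count=6 -> q_even
Final state: q_even, total 1s = 6 (even); the DFA requires an even count -> accept

1


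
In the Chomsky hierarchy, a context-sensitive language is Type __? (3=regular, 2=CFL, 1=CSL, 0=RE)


Chomsky hierarchy levels:
  Type 3: Regular (DFA/NFA/regex)
  Type 2: Context-free (PDA)
  Type 1: Context-sensitive
  Type 0: Recursively enumerable (TM)
'context-sensitive' corresponds to Type 1

1


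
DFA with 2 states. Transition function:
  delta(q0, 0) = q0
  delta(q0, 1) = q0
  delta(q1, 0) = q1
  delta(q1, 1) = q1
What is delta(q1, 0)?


Looking up transition function:
delta(q1, 0) in the table
Row: q1, Column: 0
Result: q1

q1
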